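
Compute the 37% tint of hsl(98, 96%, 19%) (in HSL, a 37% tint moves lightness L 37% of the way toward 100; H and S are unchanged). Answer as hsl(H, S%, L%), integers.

L moves 37% from 19 toward 100: 19 + 29.97 = 48.97 → 49.
H and S are unchanged.

hsl(98, 96%, 49%)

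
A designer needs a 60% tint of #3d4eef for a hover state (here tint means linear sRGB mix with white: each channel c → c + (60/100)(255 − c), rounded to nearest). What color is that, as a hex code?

#b1b8f9

#3d4eef is rgb(61, 78, 239).
Lerp each channel 60% toward 255:
  R: 61 + 116.4 = 177.4 → 177
  G: 78 + 106.2 = 184.2 → 184
  B: 239 + 9.6 = 248.6 → 249
rgb(177, 184, 249) = #b1b8f9.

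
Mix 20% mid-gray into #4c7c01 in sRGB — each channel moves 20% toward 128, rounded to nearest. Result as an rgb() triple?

#4c7c01 is rgb(76, 124, 1).
Per channel, c → c + 0.2(128 − c):
  R: 76 + 0.2×(128−76) = 76 + 10.4 = 86.4 → 86
  G: 124 + 0.2×(128−124) = 124 + 0.8 = 124.8 → 125
  B: 1 + 0.2×(128−1) = 1 + 25.4 = 26.4 → 26

rgb(86, 125, 26)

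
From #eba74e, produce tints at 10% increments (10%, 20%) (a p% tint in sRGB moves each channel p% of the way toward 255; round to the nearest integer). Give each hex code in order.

#eba74e is rgb(235, 167, 78).
10%: (235 + 2 = 237→237, 167 + 8.8 = 175.8→176, 78 + 17.7 = 95.7→96) → #edb060
20%: (235 + 4 = 239→239, 167 + 17.6 = 184.6→185, 78 + 35.4 = 113.4→113) → #efb971

#edb060, #efb971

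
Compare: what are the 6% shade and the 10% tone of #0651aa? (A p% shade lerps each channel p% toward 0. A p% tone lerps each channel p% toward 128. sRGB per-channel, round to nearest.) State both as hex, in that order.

#0651aa is rgb(6, 81, 170).
6% shade:
  R: 6 + 0.06×(0−6) = 6 − 0.36 = 5.64 → 6
  G: 81 − 4.86 = 76.14 → 76
  B: 170 + 0.06×(0−170) = 170 − 10.2 = 159.8 → 160
  → #064ca0
10% tone:
  R: 6 + 12.2 = 18.2 → 18
  G: 81 + 0.1×(128−81) = 81 + 4.7 = 85.7 → 86
  B: 170 + 0.1×(128−170) = 170 − 4.2 = 165.8 → 166
  → #1256a6

#064ca0, #1256a6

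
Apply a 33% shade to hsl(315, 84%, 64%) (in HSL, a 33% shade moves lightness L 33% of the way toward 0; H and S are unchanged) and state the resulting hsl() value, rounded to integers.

L moves 33% from 64 toward 0: 64 − 21.12 = 42.88 → 43.
H and S are unchanged.

hsl(315, 84%, 43%)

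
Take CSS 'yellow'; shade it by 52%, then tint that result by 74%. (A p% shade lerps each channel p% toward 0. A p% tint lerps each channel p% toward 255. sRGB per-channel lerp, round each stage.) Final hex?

#DCDCBD

CSS yellow is rgb(255, 255, 0).
A 52% shade moves each channel 52% toward 0:
  R: 255 − 132.6 = 122.4 → 122
  G: 255 − 132.6 = 122.4 → 122
  B: 0 + 0.52×(0−0) = 0 + 0 = 0 → 0
After the shade: rgb(122, 122, 0) = #7A7A00.
Per channel, c → c + 0.74(255 − c):
  R: 122 + 98.42 = 220.42 → 220
  G: 122 + 98.42 = 220.42 → 220
  B: 0 + 188.7 = 188.7 → 189
rgb(220, 220, 189) = #DCDCBD.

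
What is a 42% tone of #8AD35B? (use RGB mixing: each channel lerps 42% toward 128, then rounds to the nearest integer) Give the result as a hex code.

#8AD35B is rgb(138, 211, 91).
A 42% tone moves each channel 42% toward 128:
  R: 138 + 0.42×(128−138) = 138 − 4.2 = 133.8 → 134
  G: 211 + 0.42×(128−211) = 211 − 34.86 = 176.14 → 176
  B: 91 + 0.42×(128−91) = 91 + 15.54 = 106.54 → 107
rgb(134, 176, 107) = #86B06B.

#86B06B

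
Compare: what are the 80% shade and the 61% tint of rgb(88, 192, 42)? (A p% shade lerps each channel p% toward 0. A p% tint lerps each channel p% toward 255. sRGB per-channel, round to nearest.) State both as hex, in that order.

80% shade:
  R: 88 − 70.4 = 17.6 → 18
  G: 192 − 153.6 = 38.4 → 38
  B: 42 − 33.6 = 8.4 → 8
  → #122608
61% tint:
  R: 88 + 0.61×(255−88) = 88 + 101.87 = 189.87 → 190
  G: 192 + 0.61×(255−192) = 192 + 38.43 = 230.43 → 230
  B: 42 + 0.61×(255−42) = 42 + 129.93 = 171.93 → 172
  → #bee6ac

#122608, #bee6ac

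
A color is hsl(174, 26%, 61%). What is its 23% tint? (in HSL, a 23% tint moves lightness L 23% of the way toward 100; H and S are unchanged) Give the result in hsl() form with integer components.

L moves 23% from 61 toward 100: 61 + 8.97 = 69.97 → 70.
H and S are unchanged.

hsl(174, 26%, 70%)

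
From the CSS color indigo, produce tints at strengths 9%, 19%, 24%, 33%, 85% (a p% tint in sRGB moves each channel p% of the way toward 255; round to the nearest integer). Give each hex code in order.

#5b178d, #6d309a, #763da0, #8654ab, #e4d9ec

CSS indigo is rgb(75, 0, 130).
9%: (75 + 16.2 = 91.2→91, 0 + 22.95 = 22.95→23, 130 + 11.25 = 141.25→141) → #5b178d
19%: (75 + 34.2 = 109.2→109, 0 + 48.45 = 48.45→48, 130 + 23.75 = 153.75→154) → #6d309a
24%: (75 + 43.2 = 118.2→118, 0 + 61.2 = 61.2→61, 130 + 30 = 160→160) → #763da0
33%: (75 + 59.4 = 134.4→134, 0 + 84.15 = 84.15→84, 130 + 41.25 = 171.25→171) → #8654ab
85%: (75 + 153 = 228→228, 0 + 216.75 = 216.75→217, 130 + 106.25 = 236.25→236) → #e4d9ec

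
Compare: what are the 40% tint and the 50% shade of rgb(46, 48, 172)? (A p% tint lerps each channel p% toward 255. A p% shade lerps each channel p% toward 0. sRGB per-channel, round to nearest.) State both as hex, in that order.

#8283CD, #171856

40% tint:
  R: 46 + 0.4×(255−46) = 46 + 83.6 = 129.6 → 130
  G: 48 + 0.4×(255−48) = 48 + 82.8 = 130.8 → 131
  B: 172 + 0.4×(255−172) = 172 + 33.2 = 205.2 → 205
  → #8283CD
50% shade:
  R: 46 + 0.5×(0−46) = 46 − 23 = 23 → 23
  G: 48 − 24 = 24 → 24
  B: 172 + 0.5×(0−172) = 172 − 86 = 86 → 86
  → #171856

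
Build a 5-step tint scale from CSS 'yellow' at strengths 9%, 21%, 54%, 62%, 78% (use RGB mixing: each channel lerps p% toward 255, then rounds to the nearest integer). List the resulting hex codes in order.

#ffff17, #ffff36, #ffff8a, #ffff9e, #ffffc7

CSS yellow is rgb(255, 255, 0).
9%: (255→255, 255→255, 0 + 22.95 = 22.95→23) → #ffff17
21%: (255→255, 255→255, 0 + 53.55 = 53.55→54) → #ffff36
54%: (255→255, 255→255, 0 + 137.7 = 137.7→138) → #ffff8a
62%: (255→255, 255→255, 0 + 158.1 = 158.1→158) → #ffff9e
78%: (255→255, 255→255, 0 + 198.9 = 198.9→199) → #ffffc7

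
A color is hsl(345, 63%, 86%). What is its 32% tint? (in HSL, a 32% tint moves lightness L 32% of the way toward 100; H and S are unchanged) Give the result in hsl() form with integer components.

hsl(345, 63%, 90%)

L moves 32% from 86 toward 100: 86 + 4.48 = 90.48 → 90.
H and S are unchanged.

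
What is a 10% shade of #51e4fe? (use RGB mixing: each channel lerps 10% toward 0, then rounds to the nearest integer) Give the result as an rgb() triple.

#51e4fe is rgb(81, 228, 254).
Per channel, c → c + 0.1(0 − c):
  R: 81 − 8.1 = 72.9 → 73
  G: 228 + 0.1×(0−228) = 228 − 22.8 = 205.2 → 205
  B: 254 − 25.4 = 228.6 → 229

rgb(73, 205, 229)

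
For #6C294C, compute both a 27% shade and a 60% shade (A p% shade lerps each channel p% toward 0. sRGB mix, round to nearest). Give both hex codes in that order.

#4F1E37, #2B101E

#6C294C is rgb(108, 41, 76).
27% shade:
  R: 108 + 0.27×(0−108) = 108 − 29.16 = 78.84 → 79
  G: 41 + 0.27×(0−41) = 41 − 11.07 = 29.93 → 30
  B: 76 + 0.27×(0−76) = 76 − 20.52 = 55.48 → 55
  → #4F1E37
60% shade:
  R: 108 + 0.6×(0−108) = 108 − 64.8 = 43.2 → 43
  G: 41 + 0.6×(0−41) = 41 − 24.6 = 16.4 → 16
  B: 76 − 45.6 = 30.4 → 30
  → #2B101E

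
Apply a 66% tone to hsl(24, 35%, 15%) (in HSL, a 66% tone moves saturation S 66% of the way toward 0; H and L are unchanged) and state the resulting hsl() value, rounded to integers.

S moves 66% from 35 toward 0: 35 − 23.1 = 11.9 → 12.
H and L are unchanged.

hsl(24, 12%, 15%)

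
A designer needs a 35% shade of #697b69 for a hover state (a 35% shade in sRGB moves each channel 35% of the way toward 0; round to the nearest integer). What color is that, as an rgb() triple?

#697b69 is rgb(105, 123, 105).
Lerp each channel 35% toward 0:
  R: 105 + 0.35×(0−105) = 105 − 36.75 = 68.25 → 68
  G: 123 − 43.05 = 79.95 → 80
  B: 105 + 0.35×(0−105) = 105 − 36.75 = 68.25 → 68

rgb(68, 80, 68)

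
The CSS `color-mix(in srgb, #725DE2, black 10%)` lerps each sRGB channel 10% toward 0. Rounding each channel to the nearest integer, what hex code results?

#725DE2 is rgb(114, 93, 226).
Lerp each channel 10% toward 0:
  R: 114 + 0.1×(0−114) = 114 − 11.4 = 102.6 → 103
  G: 93 − 9.3 = 83.7 → 84
  B: 226 + 0.1×(0−226) = 226 − 22.6 = 203.4 → 203
rgb(103, 84, 203) = #6754CB.

#6754CB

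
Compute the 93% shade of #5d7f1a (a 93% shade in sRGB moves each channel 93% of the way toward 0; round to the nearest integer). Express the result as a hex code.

#5d7f1a is rgb(93, 127, 26).
Per channel, c → c + 0.93(0 − c):
  R: 93 + 0.93×(0−93) = 93 − 86.49 = 6.51 → 7
  G: 127 − 118.11 = 8.89 → 9
  B: 26 + 0.93×(0−26) = 26 − 24.18 = 1.82 → 2
rgb(7, 9, 2) = #070902.

#070902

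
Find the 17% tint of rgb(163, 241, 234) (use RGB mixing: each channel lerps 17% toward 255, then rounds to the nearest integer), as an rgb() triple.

Per channel, c → c + 0.17(255 − c):
  R: 163 + 0.17×(255−163) = 163 + 15.64 = 178.64 → 179
  G: 241 + 2.38 = 243.38 → 243
  B: 234 + 0.17×(255−234) = 234 + 3.57 = 237.57 → 238

rgb(179, 243, 238)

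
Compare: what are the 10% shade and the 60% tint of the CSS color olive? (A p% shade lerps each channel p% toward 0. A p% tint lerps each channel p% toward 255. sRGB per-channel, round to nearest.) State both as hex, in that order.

CSS olive is rgb(128, 128, 0).
10% shade:
  R: 128 + 0.1×(0−128) = 128 − 12.8 = 115.2 → 115
  G: 128 + 0.1×(0−128) = 128 − 12.8 = 115.2 → 115
  B: 0 + 0.1×(0−0) = 0 + 0 = 0 → 0
  → #737300
60% tint:
  R: 128 + 76.2 = 204.2 → 204
  G: 128 + 0.6×(255−128) = 128 + 76.2 = 204.2 → 204
  B: 0 + 0.6×(255−0) = 0 + 153 = 153 → 153
  → #cccc99

#737300, #cccc99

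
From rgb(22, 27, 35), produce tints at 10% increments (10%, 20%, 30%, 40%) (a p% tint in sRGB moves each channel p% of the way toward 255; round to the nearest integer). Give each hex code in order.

10%: (22 + 23.3 = 45.3→45, 27 + 22.8 = 49.8→50, 35 + 22 = 57→57) → #2D3239
20%: (22 + 46.6 = 68.6→69, 27 + 45.6 = 72.6→73, 35 + 44 = 79→79) → #45494F
30%: (22 + 69.9 = 91.9→92, 27 + 68.4 = 95.4→95, 35 + 66 = 101→101) → #5C5F65
40%: (22 + 93.2 = 115.2→115, 27 + 91.2 = 118.2→118, 35 + 88 = 123→123) → #73767B

#2D3239, #45494F, #5C5F65, #73767B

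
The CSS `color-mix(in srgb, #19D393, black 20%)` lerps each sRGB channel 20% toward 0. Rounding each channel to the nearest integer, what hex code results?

#19D393 is rgb(25, 211, 147).
Per channel, c → c + 0.2(0 − c):
  R: 25 − 5 = 20 → 20
  G: 211 + 0.2×(0−211) = 211 − 42.2 = 168.8 → 169
  B: 147 − 29.4 = 117.6 → 118
rgb(20, 169, 118) = #14A976.

#14A976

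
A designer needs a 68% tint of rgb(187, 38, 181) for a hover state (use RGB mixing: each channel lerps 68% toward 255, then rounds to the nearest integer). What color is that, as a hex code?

#E9BAE7

Per channel, c → c + 0.68(255 − c):
  R: 187 + 0.68×(255−187) = 187 + 46.24 = 233.24 → 233
  G: 38 + 147.56 = 185.56 → 186
  B: 181 + 50.32 = 231.32 → 231
rgb(233, 186, 231) = #E9BAE7.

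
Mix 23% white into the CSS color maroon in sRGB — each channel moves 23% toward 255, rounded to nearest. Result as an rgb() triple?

rgb(157, 59, 59)

CSS maroon is rgb(128, 0, 0).
Lerp each channel 23% toward 255:
  R: 128 + 0.23×(255−128) = 128 + 29.21 = 157.21 → 157
  G: 0 + 0.23×(255−0) = 0 + 58.65 = 58.65 → 59
  B: 0 + 58.65 = 58.65 → 59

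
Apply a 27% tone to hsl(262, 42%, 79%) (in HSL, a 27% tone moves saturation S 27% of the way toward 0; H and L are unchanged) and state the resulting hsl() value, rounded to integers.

S moves 27% from 42 toward 0: 42 − 11.34 = 30.66 → 31.
H and L are unchanged.

hsl(262, 31%, 79%)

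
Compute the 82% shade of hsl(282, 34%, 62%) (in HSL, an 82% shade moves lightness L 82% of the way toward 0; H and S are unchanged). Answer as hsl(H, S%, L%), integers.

hsl(282, 34%, 11%)

L moves 82% from 62 toward 0: 62 − 50.84 = 11.16 → 11.
H and S are unchanged.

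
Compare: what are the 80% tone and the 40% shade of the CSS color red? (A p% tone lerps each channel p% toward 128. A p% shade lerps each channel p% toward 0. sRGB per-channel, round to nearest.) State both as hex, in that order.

#996666, #990000

CSS red is rgb(255, 0, 0).
80% tone:
  R: 255 + 0.8×(128−255) = 255 − 101.6 = 153.4 → 153
  G: 0 + 102.4 = 102.4 → 102
  B: 0 + 0.8×(128−0) = 0 + 102.4 = 102.4 → 102
  → #996666
40% shade:
  R: 255 + 0.4×(0−255) = 255 − 102 = 153 → 153
  G: 0 + 0.4×(0−0) = 0 + 0 = 0 → 0
  B: 0 + 0.4×(0−0) = 0 + 0 = 0 → 0
  → #990000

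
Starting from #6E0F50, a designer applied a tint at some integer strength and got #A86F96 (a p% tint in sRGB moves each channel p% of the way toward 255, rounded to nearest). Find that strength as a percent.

40%

#6E0F50 is rgb(110, 15, 80); #A86F96 is rgb(168, 111, 150).
On the G channel (widest range): 111 ≈ 15 + (p/100)(255 − 15), so p ≈ 100×(111 − 15)/(255 − 15) = 9600/240 = 40.00.
p = 40 reproduces all three channels after rounding.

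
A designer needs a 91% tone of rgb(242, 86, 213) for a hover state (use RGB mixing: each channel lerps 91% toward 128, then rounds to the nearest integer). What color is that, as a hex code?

A 91% tone moves each channel 91% toward 128:
  R: 242 + 0.91×(128−242) = 242 − 103.74 = 138.26 → 138
  G: 86 + 38.22 = 124.22 → 124
  B: 213 − 77.35 = 135.65 → 136
rgb(138, 124, 136) = #8A7C88.

#8A7C88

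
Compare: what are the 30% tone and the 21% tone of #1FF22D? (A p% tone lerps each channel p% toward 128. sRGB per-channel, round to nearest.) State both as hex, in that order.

#3CD046, #33DA3E

#1FF22D is rgb(31, 242, 45).
30% tone:
  R: 31 + 29.1 = 60.1 → 60
  G: 242 + 0.3×(128−242) = 242 − 34.2 = 207.8 → 208
  B: 45 + 0.3×(128−45) = 45 + 24.9 = 69.9 → 70
  → #3CD046
21% tone:
  R: 31 + 0.21×(128−31) = 31 + 20.37 = 51.37 → 51
  G: 242 + 0.21×(128−242) = 242 − 23.94 = 218.06 → 218
  B: 45 + 17.43 = 62.43 → 62
  → #33DA3E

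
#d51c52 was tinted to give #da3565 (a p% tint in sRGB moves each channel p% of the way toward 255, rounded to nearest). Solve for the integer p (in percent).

11%

#d51c52 is rgb(213, 28, 82); #da3565 is rgb(218, 53, 101).
On the G channel (widest range): 53 ≈ 28 + (p/100)(255 − 28), so p ≈ 100×(53 − 28)/(255 − 28) = 2500/227 = 11.01.
p = 11 reproduces all three channels after rounding.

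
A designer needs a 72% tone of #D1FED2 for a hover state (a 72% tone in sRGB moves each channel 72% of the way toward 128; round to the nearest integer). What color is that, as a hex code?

#97A397

#D1FED2 is rgb(209, 254, 210).
Per channel, c → c + 0.72(128 − c):
  R: 209 − 58.32 = 150.68 → 151
  G: 254 + 0.72×(128−254) = 254 − 90.72 = 163.28 → 163
  B: 210 − 59.04 = 150.96 → 151
rgb(151, 163, 151) = #97A397.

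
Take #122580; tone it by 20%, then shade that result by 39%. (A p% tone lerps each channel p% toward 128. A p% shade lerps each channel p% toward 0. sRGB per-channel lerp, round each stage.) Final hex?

#18224E

#122580 is rgb(18, 37, 128).
Per channel, c → c + 0.2(128 − c):
  R: 18 + 22 = 40 → 40
  G: 37 + 0.2×(128−37) = 37 + 18.2 = 55.2 → 55
  B: 128 + 0.2×(128−128) = 128 + 0 = 128 → 128
After the tone: rgb(40, 55, 128) = #283780.
Lerp each channel 39% toward 0:
  R: 40 + 0.39×(0−40) = 40 − 15.6 = 24.4 → 24
  G: 55 + 0.39×(0−55) = 55 − 21.45 = 33.55 → 34
  B: 128 + 0.39×(0−128) = 128 − 49.92 = 78.08 → 78
rgb(24, 34, 78) = #18224E.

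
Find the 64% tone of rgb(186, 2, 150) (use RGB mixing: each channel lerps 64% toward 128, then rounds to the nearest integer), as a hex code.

#955388

A 64% tone moves each channel 64% toward 128:
  R: 186 + 0.64×(128−186) = 186 − 37.12 = 148.88 → 149
  G: 2 + 0.64×(128−2) = 2 + 80.64 = 82.64 → 83
  B: 150 − 14.08 = 135.92 → 136
rgb(149, 83, 136) = #955388.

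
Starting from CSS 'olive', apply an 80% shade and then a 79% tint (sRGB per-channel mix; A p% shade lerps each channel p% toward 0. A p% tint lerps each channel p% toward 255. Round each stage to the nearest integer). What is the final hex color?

#CFCFC9

CSS olive is rgb(128, 128, 0).
Lerp each channel 80% toward 0:
  R: 128 − 102.4 = 25.6 → 26
  G: 128 + 0.8×(0−128) = 128 − 102.4 = 25.6 → 26
  B: 0 + 0.8×(0−0) = 0 + 0 = 0 → 0
After the shade: rgb(26, 26, 0) = #1A1A00.
Per channel, c → c + 0.79(255 − c):
  R: 26 + 0.79×(255−26) = 26 + 180.91 = 206.91 → 207
  G: 26 + 180.91 = 206.91 → 207
  B: 0 + 0.79×(255−0) = 0 + 201.45 = 201.45 → 201
rgb(207, 207, 201) = #CFCFC9.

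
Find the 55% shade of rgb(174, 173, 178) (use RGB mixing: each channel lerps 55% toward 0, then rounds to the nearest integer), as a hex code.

#4e4e50

A 55% shade moves each channel 55% toward 0:
  R: 174 + 0.55×(0−174) = 174 − 95.7 = 78.3 → 78
  G: 173 − 95.15 = 77.85 → 78
  B: 178 + 0.55×(0−178) = 178 − 97.9 = 80.1 → 80
rgb(78, 78, 80) = #4e4e50.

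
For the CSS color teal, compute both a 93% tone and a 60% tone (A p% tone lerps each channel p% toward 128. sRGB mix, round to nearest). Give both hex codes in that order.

#778080, #4D8080

CSS teal is rgb(0, 128, 128).
93% tone:
  R: 0 + 0.93×(128−0) = 0 + 119.04 = 119.04 → 119
  G: 128 + 0.93×(128−128) = 128 + 0 = 128 → 128
  B: 128 + 0 = 128 → 128
  → #778080
60% tone:
  R: 0 + 76.8 = 76.8 → 77
  G: 128 + 0.6×(128−128) = 128 + 0 = 128 → 128
  B: 128 + 0.6×(128−128) = 128 + 0 = 128 → 128
  → #4D8080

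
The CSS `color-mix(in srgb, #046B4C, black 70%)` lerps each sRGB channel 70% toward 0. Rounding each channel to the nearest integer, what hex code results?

#046B4C is rgb(4, 107, 76).
Lerp each channel 70% toward 0:
  R: 4 + 0.7×(0−4) = 4 − 2.8 = 1.2 → 1
  G: 107 + 0.7×(0−107) = 107 − 74.9 = 32.1 → 32
  B: 76 − 53.2 = 22.8 → 23
rgb(1, 32, 23) = #012017.

#012017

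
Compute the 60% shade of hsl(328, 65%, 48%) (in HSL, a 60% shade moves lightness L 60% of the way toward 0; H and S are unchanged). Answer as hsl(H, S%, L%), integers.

L moves 60% from 48 toward 0: 48 − 28.8 = 19.2 → 19.
H and S are unchanged.

hsl(328, 65%, 19%)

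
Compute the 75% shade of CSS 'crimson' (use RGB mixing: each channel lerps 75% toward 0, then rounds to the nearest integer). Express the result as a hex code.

#37050f

CSS crimson is rgb(220, 20, 60).
A 75% shade moves each channel 75% toward 0:
  R: 220 + 0.75×(0−220) = 220 − 165 = 55 → 55
  G: 20 − 15 = 5 → 5
  B: 60 − 45 = 15 → 15
rgb(55, 5, 15) = #37050f.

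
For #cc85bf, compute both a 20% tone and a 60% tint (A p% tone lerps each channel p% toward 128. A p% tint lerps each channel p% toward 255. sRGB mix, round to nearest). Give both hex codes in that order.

#bd84b2, #ebcee5

#cc85bf is rgb(204, 133, 191).
20% tone:
  R: 204 + 0.2×(128−204) = 204 − 15.2 = 188.8 → 189
  G: 133 − 1 = 132 → 132
  B: 191 + 0.2×(128−191) = 191 − 12.6 = 178.4 → 178
  → #bd84b2
60% tint:
  R: 204 + 0.6×(255−204) = 204 + 30.6 = 234.6 → 235
  G: 133 + 73.2 = 206.2 → 206
  B: 191 + 0.6×(255−191) = 191 + 38.4 = 229.4 → 229
  → #ebcee5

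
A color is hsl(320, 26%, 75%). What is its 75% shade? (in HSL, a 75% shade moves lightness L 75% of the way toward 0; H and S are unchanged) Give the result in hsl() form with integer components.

L moves 75% from 75 toward 0: 75 − 56.25 = 18.75 → 19.
H and S are unchanged.

hsl(320, 26%, 19%)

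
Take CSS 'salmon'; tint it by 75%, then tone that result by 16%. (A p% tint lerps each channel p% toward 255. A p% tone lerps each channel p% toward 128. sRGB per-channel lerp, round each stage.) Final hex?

#ead0cd

CSS salmon is rgb(250, 128, 114).
Lerp each channel 75% toward 255:
  R: 250 + 0.75×(255−250) = 250 + 3.75 = 253.75 → 254
  G: 128 + 0.75×(255−128) = 128 + 95.25 = 223.25 → 223
  B: 114 + 0.75×(255−114) = 114 + 105.75 = 219.75 → 220
After the tint: rgb(254, 223, 220) = #fedfdc.
Per channel, c → c + 0.16(128 − c):
  R: 254 − 20.16 = 233.84 → 234
  G: 223 − 15.2 = 207.8 → 208
  B: 220 − 14.72 = 205.28 → 205
rgb(234, 208, 205) = #ead0cd.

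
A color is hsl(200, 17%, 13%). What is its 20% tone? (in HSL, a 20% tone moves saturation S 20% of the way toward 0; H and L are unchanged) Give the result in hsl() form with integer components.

hsl(200, 14%, 13%)

S moves 20% from 17 toward 0: 17 − 3.4 = 13.6 → 14.
H and L are unchanged.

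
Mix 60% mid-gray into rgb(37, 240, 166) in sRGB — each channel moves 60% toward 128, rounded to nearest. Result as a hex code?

Per channel, c → c + 0.6(128 − c):
  R: 37 + 0.6×(128−37) = 37 + 54.6 = 91.6 → 92
  G: 240 − 67.2 = 172.8 → 173
  B: 166 + 0.6×(128−166) = 166 − 22.8 = 143.2 → 143
rgb(92, 173, 143) = #5cad8f.

#5cad8f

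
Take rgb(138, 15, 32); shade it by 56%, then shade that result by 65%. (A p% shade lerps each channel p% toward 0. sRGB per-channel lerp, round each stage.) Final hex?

#150205

Lerp each channel 56% toward 0:
  R: 138 + 0.56×(0−138) = 138 − 77.28 = 60.72 → 61
  G: 15 + 0.56×(0−15) = 15 − 8.4 = 6.6 → 7
  B: 32 + 0.56×(0−32) = 32 − 17.92 = 14.08 → 14
After the shade: rgb(61, 7, 14) = #3D070E.
Lerp each channel 65% toward 0:
  R: 61 + 0.65×(0−61) = 61 − 39.65 = 21.35 → 21
  G: 7 − 4.55 = 2.45 → 2
  B: 14 − 9.1 = 4.9 → 5
rgb(21, 2, 5) = #150205.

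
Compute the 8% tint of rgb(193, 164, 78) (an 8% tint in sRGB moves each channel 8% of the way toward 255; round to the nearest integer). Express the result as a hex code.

#C6AB5C

An 8% tint moves each channel 8% toward 255:
  R: 193 + 0.08×(255−193) = 193 + 4.96 = 197.96 → 198
  G: 164 + 0.08×(255−164) = 164 + 7.28 = 171.28 → 171
  B: 78 + 0.08×(255−78) = 78 + 14.16 = 92.16 → 92
rgb(198, 171, 92) = #C6AB5C.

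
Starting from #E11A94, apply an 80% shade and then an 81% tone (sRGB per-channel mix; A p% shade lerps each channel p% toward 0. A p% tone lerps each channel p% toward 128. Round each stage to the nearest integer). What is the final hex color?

#E11A94 is rgb(225, 26, 148).
Per channel, c → c + 0.8(0 − c):
  R: 225 + 0.8×(0−225) = 225 − 180 = 45 → 45
  G: 26 + 0.8×(0−26) = 26 − 20.8 = 5.2 → 5
  B: 148 + 0.8×(0−148) = 148 − 118.4 = 29.6 → 30
After the shade: rgb(45, 5, 30) = #2D051E.
Lerp each channel 81% toward 128:
  R: 45 + 0.81×(128−45) = 45 + 67.23 = 112.23 → 112
  G: 5 + 0.81×(128−5) = 5 + 99.63 = 104.63 → 105
  B: 30 + 79.38 = 109.38 → 109
rgb(112, 105, 109) = #70696D.

#70696D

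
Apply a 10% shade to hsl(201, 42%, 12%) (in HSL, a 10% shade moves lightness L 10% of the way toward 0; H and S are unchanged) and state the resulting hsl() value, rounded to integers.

L moves 10% from 12 toward 0: 12 − 1.2 = 10.8 → 11.
H and S are unchanged.

hsl(201, 42%, 11%)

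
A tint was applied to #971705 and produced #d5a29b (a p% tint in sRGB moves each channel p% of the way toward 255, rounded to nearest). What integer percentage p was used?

#971705 is rgb(151, 23, 5); #d5a29b is rgb(213, 162, 155).
On the B channel (widest range): 155 ≈ 5 + (p/100)(255 − 5), so p ≈ 100×(155 − 5)/(255 − 5) = 15000/250 = 60.00.
p = 60 reproduces all three channels after rounding.

60%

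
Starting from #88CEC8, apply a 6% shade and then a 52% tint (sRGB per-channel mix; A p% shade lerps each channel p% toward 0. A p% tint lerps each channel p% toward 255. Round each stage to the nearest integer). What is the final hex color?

#C2E2DF

#88CEC8 is rgb(136, 206, 200).
Per channel, c → c + 0.06(0 − c):
  R: 136 + 0.06×(0−136) = 136 − 8.16 = 127.84 → 128
  G: 206 − 12.36 = 193.64 → 194
  B: 200 − 12 = 188 → 188
After the shade: rgb(128, 194, 188) = #80C2BC.
Lerp each channel 52% toward 255:
  R: 128 + 66.04 = 194.04 → 194
  G: 194 + 0.52×(255−194) = 194 + 31.72 = 225.72 → 226
  B: 188 + 0.52×(255−188) = 188 + 34.84 = 222.84 → 223
rgb(194, 226, 223) = #C2E2DF.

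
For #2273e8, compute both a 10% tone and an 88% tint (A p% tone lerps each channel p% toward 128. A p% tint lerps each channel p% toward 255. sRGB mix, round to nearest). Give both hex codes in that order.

#2273e8 is rgb(34, 115, 232).
10% tone:
  R: 34 + 0.1×(128−34) = 34 + 9.4 = 43.4 → 43
  G: 115 + 0.1×(128−115) = 115 + 1.3 = 116.3 → 116
  B: 232 + 0.1×(128−232) = 232 − 10.4 = 221.6 → 222
  → #2b74de
88% tint:
  R: 34 + 0.88×(255−34) = 34 + 194.48 = 228.48 → 228
  G: 115 + 0.88×(255−115) = 115 + 123.2 = 238.2 → 238
  B: 232 + 20.24 = 252.24 → 252
  → #e4eefc

#2b74de, #e4eefc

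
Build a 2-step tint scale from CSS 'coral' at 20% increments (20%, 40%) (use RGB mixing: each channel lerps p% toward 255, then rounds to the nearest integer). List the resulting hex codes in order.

#ff9973, #ffb296

CSS coral is rgb(255, 127, 80).
20%: (255→255, 127 + 25.6 = 152.6→153, 80 + 35 = 115→115) → #ff9973
40%: (255→255, 127 + 51.2 = 178.2→178, 80 + 70 = 150→150) → #ffb296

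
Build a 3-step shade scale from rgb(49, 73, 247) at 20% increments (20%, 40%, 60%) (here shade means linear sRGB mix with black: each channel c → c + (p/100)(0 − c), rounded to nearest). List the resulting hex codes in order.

#273ac6, #1d2c94, #141d63

20%: (49 − 9.8 = 39.2→39, 73 − 14.6 = 58.4→58, 247 − 49.4 = 197.6→198) → #273ac6
40%: (49 − 19.6 = 29.4→29, 73 − 29.2 = 43.8→44, 247 − 98.8 = 148.2→148) → #1d2c94
60%: (49 − 29.4 = 19.6→20, 73 − 43.8 = 29.2→29, 247 − 148.2 = 98.8→99) → #141d63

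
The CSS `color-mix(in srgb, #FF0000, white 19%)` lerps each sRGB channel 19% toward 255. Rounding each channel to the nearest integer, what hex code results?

#FF0000 is rgb(255, 0, 0).
Per channel, c → c + 0.19(255 − c):
  R: 255 + 0 = 255 → 255
  G: 0 + 0.19×(255−0) = 0 + 48.45 = 48.45 → 48
  B: 0 + 48.45 = 48.45 → 48
rgb(255, 48, 48) = #FF3030.

#FF3030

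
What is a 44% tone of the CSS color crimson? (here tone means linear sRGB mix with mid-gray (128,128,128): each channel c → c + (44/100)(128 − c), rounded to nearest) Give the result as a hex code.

CSS crimson is rgb(220, 20, 60).
Per channel, c → c + 0.44(128 − c):
  R: 220 + 0.44×(128−220) = 220 − 40.48 = 179.52 → 180
  G: 20 + 47.52 = 67.52 → 68
  B: 60 + 0.44×(128−60) = 60 + 29.92 = 89.92 → 90
rgb(180, 68, 90) = #b4445a.

#b4445a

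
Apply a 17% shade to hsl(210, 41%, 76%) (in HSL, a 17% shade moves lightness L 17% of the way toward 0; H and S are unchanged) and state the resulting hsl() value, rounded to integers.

L moves 17% from 76 toward 0: 76 − 12.92 = 63.08 → 63.
H and S are unchanged.

hsl(210, 41%, 63%)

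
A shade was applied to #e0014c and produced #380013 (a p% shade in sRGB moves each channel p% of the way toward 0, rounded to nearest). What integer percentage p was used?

#e0014c is rgb(224, 1, 76); #380013 is rgb(56, 0, 19).
On the R channel (widest range): 56 ≈ 224 + (p/100)(0 − 224), so p ≈ 100×(56 − 224)/(0 − 224) = -16800/-224 = 75.00.
p = 75 reproduces all three channels after rounding.

75%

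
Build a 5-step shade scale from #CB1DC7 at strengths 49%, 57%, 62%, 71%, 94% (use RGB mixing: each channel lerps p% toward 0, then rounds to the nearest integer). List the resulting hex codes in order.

#680F65, #570C56, #4D0B4C, #3B083A, #0C020C

#CB1DC7 is rgb(203, 29, 199).
49%: (203 − 99.47 = 103.53→104, 29 − 14.21 = 14.79→15, 199 − 97.51 = 101.49→101) → #680F65
57%: (203 − 115.71 = 87.29→87, 29 − 16.53 = 12.47→12, 199 − 113.43 = 85.57→86) → #570C56
62%: (203 − 125.86 = 77.14→77, 29 − 17.98 = 11.02→11, 199 − 123.38 = 75.62→76) → #4D0B4C
71%: (203 − 144.13 = 58.87→59, 29 − 20.59 = 8.41→8, 199 − 141.29 = 57.71→58) → #3B083A
94%: (203 − 190.82 = 12.18→12, 29 − 27.26 = 1.74→2, 199 − 187.06 = 11.94→12) → #0C020C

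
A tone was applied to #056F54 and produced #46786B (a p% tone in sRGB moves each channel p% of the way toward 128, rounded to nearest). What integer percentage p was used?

#056F54 is rgb(5, 111, 84); #46786B is rgb(70, 120, 107).
On the R channel (widest range): 70 ≈ 5 + (p/100)(128 − 5), so p ≈ 100×(70 − 5)/(128 − 5) = 6500/123 = 52.85.
p = 53 reproduces all three channels after rounding.

53%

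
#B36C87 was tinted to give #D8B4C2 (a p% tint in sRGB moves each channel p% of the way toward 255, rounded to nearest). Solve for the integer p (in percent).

49%

#B36C87 is rgb(179, 108, 135); #D8B4C2 is rgb(216, 180, 194).
On the G channel (widest range): 180 ≈ 108 + (p/100)(255 − 108), so p ≈ 100×(180 − 108)/(255 − 108) = 7200/147 = 48.98.
p = 49 reproduces all three channels after rounding.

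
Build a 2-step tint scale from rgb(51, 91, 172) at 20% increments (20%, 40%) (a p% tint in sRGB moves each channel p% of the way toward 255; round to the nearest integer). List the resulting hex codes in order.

#5C7CBD, #859DCD

20%: (51 + 40.8 = 91.8→92, 91 + 32.8 = 123.8→124, 172 + 16.6 = 188.6→189) → #5C7CBD
40%: (51 + 81.6 = 132.6→133, 91 + 65.6 = 156.6→157, 172 + 33.2 = 205.2→205) → #859DCD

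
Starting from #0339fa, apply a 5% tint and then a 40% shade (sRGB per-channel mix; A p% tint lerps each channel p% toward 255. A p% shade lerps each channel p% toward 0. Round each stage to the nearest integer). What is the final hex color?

#0339fa is rgb(3, 57, 250).
Lerp each channel 5% toward 255:
  R: 3 + 0.05×(255−3) = 3 + 12.6 = 15.6 → 16
  G: 57 + 9.9 = 66.9 → 67
  B: 250 + 0.25 = 250.25 → 250
After the tint: rgb(16, 67, 250) = #1043fa.
A 40% shade moves each channel 40% toward 0:
  R: 16 + 0.4×(0−16) = 16 − 6.4 = 9.6 → 10
  G: 67 + 0.4×(0−67) = 67 − 26.8 = 40.2 → 40
  B: 250 − 100 = 150 → 150
rgb(10, 40, 150) = #0a2896.

#0a2896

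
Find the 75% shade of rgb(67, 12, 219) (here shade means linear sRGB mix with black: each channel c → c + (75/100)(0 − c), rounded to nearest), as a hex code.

A 75% shade moves each channel 75% toward 0:
  R: 67 − 50.25 = 16.75 → 17
  G: 12 − 9 = 3 → 3
  B: 219 + 0.75×(0−219) = 219 − 164.25 = 54.75 → 55
rgb(17, 3, 55) = #110337.

#110337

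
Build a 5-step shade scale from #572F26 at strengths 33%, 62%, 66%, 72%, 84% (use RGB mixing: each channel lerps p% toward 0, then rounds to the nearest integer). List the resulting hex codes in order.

#3A1F19, #21120E, #1E100D, #180D0B, #0E0806

#572F26 is rgb(87, 47, 38).
33%: (87 − 28.71 = 58.29→58, 47 − 15.51 = 31.49→31, 38 − 12.54 = 25.46→25) → #3A1F19
62%: (87 − 53.94 = 33.06→33, 47 − 29.14 = 17.86→18, 38 − 23.56 = 14.44→14) → #21120E
66%: (87 − 57.42 = 29.58→30, 47 − 31.02 = 15.98→16, 38 − 25.08 = 12.92→13) → #1E100D
72%: (87 − 62.64 = 24.36→24, 47 − 33.84 = 13.16→13, 38 − 27.36 = 10.64→11) → #180D0B
84%: (87 − 73.08 = 13.92→14, 47 − 39.48 = 7.52→8, 38 − 31.92 = 6.08→6) → #0E0806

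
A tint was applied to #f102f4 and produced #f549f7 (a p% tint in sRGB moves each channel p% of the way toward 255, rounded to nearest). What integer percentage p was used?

28%

#f102f4 is rgb(241, 2, 244); #f549f7 is rgb(245, 73, 247).
On the G channel (widest range): 73 ≈ 2 + (p/100)(255 − 2), so p ≈ 100×(73 − 2)/(255 − 2) = 7100/253 = 28.06.
p = 28 reproduces all three channels after rounding.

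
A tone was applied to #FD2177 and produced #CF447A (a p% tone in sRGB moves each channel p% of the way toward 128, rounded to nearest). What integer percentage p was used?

37%

#FD2177 is rgb(253, 33, 119); #CF447A is rgb(207, 68, 122).
On the R channel (widest range): 207 ≈ 253 + (p/100)(128 − 253), so p ≈ 100×(207 − 253)/(128 − 253) = -4600/-125 = 36.80.
p = 37 reproduces all three channels after rounding.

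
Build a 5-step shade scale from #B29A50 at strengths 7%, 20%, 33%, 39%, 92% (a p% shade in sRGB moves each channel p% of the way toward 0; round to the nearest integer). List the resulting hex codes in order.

#A68F4A, #8E7B40, #776736, #6D5E31, #0E0C06

#B29A50 is rgb(178, 154, 80).
7%: (178 − 12.46 = 165.54→166, 154 − 10.78 = 143.22→143, 80 − 5.6 = 74.4→74) → #A68F4A
20%: (178 − 35.6 = 142.4→142, 154 − 30.8 = 123.2→123, 80 − 16 = 64→64) → #8E7B40
33%: (178 − 58.74 = 119.26→119, 154 − 50.82 = 103.18→103, 80 − 26.4 = 53.6→54) → #776736
39%: (178 − 69.42 = 108.58→109, 154 − 60.06 = 93.94→94, 80 − 31.2 = 48.8→49) → #6D5E31
92%: (178 − 163.76 = 14.24→14, 154 − 141.68 = 12.32→12, 80 − 73.6 = 6.4→6) → #0E0C06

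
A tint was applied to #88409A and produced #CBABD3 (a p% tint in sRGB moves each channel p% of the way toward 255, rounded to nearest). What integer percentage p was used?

56%

#88409A is rgb(136, 64, 154); #CBABD3 is rgb(203, 171, 211).
On the G channel (widest range): 171 ≈ 64 + (p/100)(255 − 64), so p ≈ 100×(171 − 64)/(255 − 64) = 10700/191 = 56.02.
p = 56 reproduces all three channels after rounding.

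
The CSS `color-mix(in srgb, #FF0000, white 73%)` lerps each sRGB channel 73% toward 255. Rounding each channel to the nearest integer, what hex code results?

#FFBABA

#FF0000 is rgb(255, 0, 0).
Lerp each channel 73% toward 255:
  R: 255 + 0 = 255 → 255
  G: 0 + 0.73×(255−0) = 0 + 186.15 = 186.15 → 186
  B: 0 + 0.73×(255−0) = 0 + 186.15 = 186.15 → 186
rgb(255, 186, 186) = #FFBABA.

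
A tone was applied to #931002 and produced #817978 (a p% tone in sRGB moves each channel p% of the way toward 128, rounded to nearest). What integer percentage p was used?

94%

#931002 is rgb(147, 16, 2); #817978 is rgb(129, 121, 120).
On the B channel (widest range): 120 ≈ 2 + (p/100)(128 − 2), so p ≈ 100×(120 − 2)/(128 − 2) = 11800/126 = 93.65.
p = 94 reproduces all three channels after rounding.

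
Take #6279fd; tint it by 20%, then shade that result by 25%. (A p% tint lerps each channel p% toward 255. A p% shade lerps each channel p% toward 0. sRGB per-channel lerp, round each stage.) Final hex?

#6279fd is rgb(98, 121, 253).
A 20% tint moves each channel 20% toward 255:
  R: 98 + 0.2×(255−98) = 98 + 31.4 = 129.4 → 129
  G: 121 + 0.2×(255−121) = 121 + 26.8 = 147.8 → 148
  B: 253 + 0.2×(255−253) = 253 + 0.4 = 253.4 → 253
After the tint: rgb(129, 148, 253) = #8194fd.
Per channel, c → c + 0.25(0 − c):
  R: 129 − 32.25 = 96.75 → 97
  G: 148 + 0.25×(0−148) = 148 − 37 = 111 → 111
  B: 253 − 63.25 = 189.75 → 190
rgb(97, 111, 190) = #616fbe.

#616fbe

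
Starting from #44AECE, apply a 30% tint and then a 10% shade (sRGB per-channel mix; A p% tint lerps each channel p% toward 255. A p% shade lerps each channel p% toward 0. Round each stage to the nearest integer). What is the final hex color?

#70B2C7

#44AECE is rgb(68, 174, 206).
Lerp each channel 30% toward 255:
  R: 68 + 0.3×(255−68) = 68 + 56.1 = 124.1 → 124
  G: 174 + 0.3×(255−174) = 174 + 24.3 = 198.3 → 198
  B: 206 + 0.3×(255−206) = 206 + 14.7 = 220.7 → 221
After the tint: rgb(124, 198, 221) = #7CC6DD.
Per channel, c → c + 0.1(0 − c):
  R: 124 − 12.4 = 111.6 → 112
  G: 198 − 19.8 = 178.2 → 178
  B: 221 + 0.1×(0−221) = 221 − 22.1 = 198.9 → 199
rgb(112, 178, 199) = #70B2C7.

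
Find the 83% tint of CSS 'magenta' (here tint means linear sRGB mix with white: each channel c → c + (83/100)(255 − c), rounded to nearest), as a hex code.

CSS magenta is rgb(255, 0, 255).
Per channel, c → c + 0.83(255 − c):
  R: 255 + 0.83×(255−255) = 255 + 0 = 255 → 255
  G: 0 + 211.65 = 211.65 → 212
  B: 255 + 0.83×(255−255) = 255 + 0 = 255 → 255
rgb(255, 212, 255) = #ffd4ff.

#ffd4ff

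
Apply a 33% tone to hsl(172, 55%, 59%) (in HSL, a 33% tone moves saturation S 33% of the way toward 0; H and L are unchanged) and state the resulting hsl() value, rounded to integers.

hsl(172, 37%, 59%)

S moves 33% from 55 toward 0: 55 − 18.15 = 36.85 → 37.
H and L are unchanged.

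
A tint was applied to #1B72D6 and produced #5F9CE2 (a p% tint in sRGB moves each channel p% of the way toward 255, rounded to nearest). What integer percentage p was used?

30%

#1B72D6 is rgb(27, 114, 214); #5F9CE2 is rgb(95, 156, 226).
On the R channel (widest range): 95 ≈ 27 + (p/100)(255 − 27), so p ≈ 100×(95 − 27)/(255 − 27) = 6800/228 = 29.82.
p = 30 reproduces all three channels after rounding.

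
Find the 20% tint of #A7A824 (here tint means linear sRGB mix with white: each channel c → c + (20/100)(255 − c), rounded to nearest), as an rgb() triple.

#A7A824 is rgb(167, 168, 36).
Per channel, c → c + 0.2(255 − c):
  R: 167 + 0.2×(255−167) = 167 + 17.6 = 184.6 → 185
  G: 168 + 17.4 = 185.4 → 185
  B: 36 + 0.2×(255−36) = 36 + 43.8 = 79.8 → 80

rgb(185, 185, 80)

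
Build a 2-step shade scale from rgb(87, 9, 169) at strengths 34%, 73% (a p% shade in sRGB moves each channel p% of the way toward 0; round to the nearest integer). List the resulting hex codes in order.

34%: (87 − 29.58 = 57.42→57, 9 − 3.06 = 5.94→6, 169 − 57.46 = 111.54→112) → #390670
73%: (87 − 63.51 = 23.49→23, 9 − 6.57 = 2.43→2, 169 − 123.37 = 45.63→46) → #17022E

#390670, #17022E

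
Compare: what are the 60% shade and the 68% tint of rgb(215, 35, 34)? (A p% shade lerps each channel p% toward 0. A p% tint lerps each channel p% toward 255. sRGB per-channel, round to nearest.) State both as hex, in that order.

#560E0E, #F2B9B8

60% shade:
  R: 215 + 0.6×(0−215) = 215 − 129 = 86 → 86
  G: 35 + 0.6×(0−35) = 35 − 21 = 14 → 14
  B: 34 + 0.6×(0−34) = 34 − 20.4 = 13.6 → 14
  → #560E0E
68% tint:
  R: 215 + 0.68×(255−215) = 215 + 27.2 = 242.2 → 242
  G: 35 + 149.6 = 184.6 → 185
  B: 34 + 0.68×(255−34) = 34 + 150.28 = 184.28 → 184
  → #F2B9B8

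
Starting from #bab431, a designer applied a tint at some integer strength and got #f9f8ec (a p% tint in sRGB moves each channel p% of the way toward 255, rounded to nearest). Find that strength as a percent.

#bab431 is rgb(186, 180, 49); #f9f8ec is rgb(249, 248, 236).
On the B channel (widest range): 236 ≈ 49 + (p/100)(255 − 49), so p ≈ 100×(236 − 49)/(255 − 49) = 18700/206 = 90.78.
p = 91 reproduces all three channels after rounding.

91%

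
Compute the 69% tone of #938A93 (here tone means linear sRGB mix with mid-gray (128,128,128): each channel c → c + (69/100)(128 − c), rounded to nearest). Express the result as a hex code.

#868386

#938A93 is rgb(147, 138, 147).
Per channel, c → c + 0.69(128 − c):
  R: 147 + 0.69×(128−147) = 147 − 13.11 = 133.89 → 134
  G: 138 + 0.69×(128−138) = 138 − 6.9 = 131.1 → 131
  B: 147 + 0.69×(128−147) = 147 − 13.11 = 133.89 → 134
rgb(134, 131, 134) = #868386.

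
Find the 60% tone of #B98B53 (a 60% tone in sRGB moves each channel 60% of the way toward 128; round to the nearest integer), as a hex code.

#97846E

#B98B53 is rgb(185, 139, 83).
Per channel, c → c + 0.6(128 − c):
  R: 185 − 34.2 = 150.8 → 151
  G: 139 − 6.6 = 132.4 → 132
  B: 83 + 0.6×(128−83) = 83 + 27 = 110 → 110
rgb(151, 132, 110) = #97846E.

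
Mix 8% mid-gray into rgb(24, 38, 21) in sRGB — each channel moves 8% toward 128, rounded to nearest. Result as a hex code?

#202D1E

Lerp each channel 8% toward 128:
  R: 24 + 8.32 = 32.32 → 32
  G: 38 + 0.08×(128−38) = 38 + 7.2 = 45.2 → 45
  B: 21 + 8.56 = 29.56 → 30
rgb(32, 45, 30) = #202D1E.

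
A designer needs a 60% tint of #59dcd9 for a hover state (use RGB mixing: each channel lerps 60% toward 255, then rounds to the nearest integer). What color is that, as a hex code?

#59dcd9 is rgb(89, 220, 217).
Per channel, c → c + 0.6(255 − c):
  R: 89 + 0.6×(255−89) = 89 + 99.6 = 188.6 → 189
  G: 220 + 21 = 241 → 241
  B: 217 + 0.6×(255−217) = 217 + 22.8 = 239.8 → 240
rgb(189, 241, 240) = #bdf1f0.

#bdf1f0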